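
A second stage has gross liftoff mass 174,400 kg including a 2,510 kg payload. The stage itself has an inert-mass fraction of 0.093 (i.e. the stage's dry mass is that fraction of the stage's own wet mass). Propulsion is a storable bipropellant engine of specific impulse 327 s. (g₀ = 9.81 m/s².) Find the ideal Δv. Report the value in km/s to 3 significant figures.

Δv ≈ 7.20 km/s

Stage wet mass = m₀ − payload = 174,400 − 2,510 = 171,890 kg.
Stage dry mass = ε × stage wet mass = 0.093 × 171,890 = 15,985.8 kg.
Burnout mass m_f = stage dry + payload = 15,985.8 + 2,510 = 18,495.8 kg.
v_e = Isp · g₀ = 327 × 9.81 = 3207.9 m/s.
Rocket equation: Δv = v_e · ln(174,400/18,495.8) = 3207.9 × ln(9.429) = 3207.9 × 2.2438 ≈ 7198 m/s.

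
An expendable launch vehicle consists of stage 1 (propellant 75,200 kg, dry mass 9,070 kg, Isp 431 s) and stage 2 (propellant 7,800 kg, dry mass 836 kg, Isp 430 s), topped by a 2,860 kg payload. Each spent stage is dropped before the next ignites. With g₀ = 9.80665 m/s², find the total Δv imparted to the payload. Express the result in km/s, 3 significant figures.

Δv ≈ 11.3 km/s

Ignition mass of stage 1 = 75,200+9,070 + 7,800+836 + 2,860 = 95,766 kg.
Stage 1: m₀ = 95,766 kg, m_f = 95,766 − 75,200 = 20,566 kg; Δv = 431×9.80665×ln(4.657) = 4226.7×1.5383 ≈ 6502 m/s.
Stage 2: m₀ = 11,496 kg, m_f = 11,496 − 7,800 = 3,696 kg; Δv = 430×9.80665×ln(3.11) = 4216.9×1.1347 ≈ 4785 m/s.
Total Δv = 6502 + 4785 = 11287 m/s.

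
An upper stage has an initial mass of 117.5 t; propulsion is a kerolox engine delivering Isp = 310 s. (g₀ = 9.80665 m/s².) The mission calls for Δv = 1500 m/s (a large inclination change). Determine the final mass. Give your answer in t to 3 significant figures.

v_e = Isp · g₀ = 310 × 9.80665 = 3040.1 m/s.
m₀/m_f = exp(Δv / v_e) = exp(1500 / 3040.1) = exp(0.4934) = 1.6379.
m_f = m₀ / 1.6379 = 117.5 / 1.6379 = 71.7382 t.

final mass ≈ 71.7 t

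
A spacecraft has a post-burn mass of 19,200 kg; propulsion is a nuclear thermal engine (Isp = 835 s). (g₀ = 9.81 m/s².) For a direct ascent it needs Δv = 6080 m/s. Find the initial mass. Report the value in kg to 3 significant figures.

v_e = Isp · g₀ = 835 × 9.81 = 8191.4 m/s.
m₀/m_f = exp(Δv / v_e) = exp(6080 / 8191.4) = exp(0.7422) = 2.1006.
m₀ = m_f × 2.1006 = 19,200 × 2.1006 = 40,331.5 kg.

initial mass ≈ 40300 kg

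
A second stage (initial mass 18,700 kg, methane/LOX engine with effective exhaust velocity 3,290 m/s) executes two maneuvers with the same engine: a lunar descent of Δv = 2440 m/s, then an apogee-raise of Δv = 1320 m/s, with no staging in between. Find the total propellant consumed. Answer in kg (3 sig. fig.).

total propellant consumed ≈ 12700 kg

After the first burn: m = 18700 × exp(−2440/3290.0) = 18700 × 0.47633 = 8,907.37 kg.
After the second burn: m = 8,907.37 × exp(−1320/3290.0) = 8,907.37 × 0.66951 = 5,963.57 kg.
Total propellant = m₀ − m_final = 18700 − 5,963.57 = 12,736.43 kg.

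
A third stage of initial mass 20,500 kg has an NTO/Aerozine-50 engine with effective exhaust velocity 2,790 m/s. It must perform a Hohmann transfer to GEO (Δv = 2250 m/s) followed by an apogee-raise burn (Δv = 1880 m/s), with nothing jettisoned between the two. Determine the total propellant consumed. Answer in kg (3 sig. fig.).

total propellant consumed ≈ 15800 kg

After the first burn: m = 20500 × exp(−2250/2790.0) = 20500 × 0.44644 = 9,152.02 kg.
After the second burn: m = 9,152.02 × exp(−1880/2790.0) = 9,152.02 × 0.50975 = 4,665.24 kg.
Total propellant = m₀ − m_final = 20500 − 4,665.24 = 15,834.76 kg.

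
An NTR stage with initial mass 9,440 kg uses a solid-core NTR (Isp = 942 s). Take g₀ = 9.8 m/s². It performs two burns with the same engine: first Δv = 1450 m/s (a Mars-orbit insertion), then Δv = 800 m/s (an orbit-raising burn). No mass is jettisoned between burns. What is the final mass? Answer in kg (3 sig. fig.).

final mass ≈ 7400 kg

v_e = Isp · g₀ = 942 × 9.8 = 9231.6 m/s.
After the first burn: m = 9440 × exp(−1450/9231.6) = 9440 × 0.85464 = 8,067.8 kg.
After the second burn: m = 8,067.8 × exp(−800/9231.6) = 8,067.8 × 0.91699 = 7,398.09 kg.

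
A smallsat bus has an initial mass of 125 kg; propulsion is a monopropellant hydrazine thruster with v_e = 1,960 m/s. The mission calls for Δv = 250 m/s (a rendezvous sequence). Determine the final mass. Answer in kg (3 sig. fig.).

Rocket equation: m₀/m_f = exp(Δv / v_e) = exp(250 / 1960.0) = exp(0.1276) = 1.1360.
m_f = m₀ / 1.1360 = 125 / 1.1360 = 110.035 kg.

final mass ≈ 110 kg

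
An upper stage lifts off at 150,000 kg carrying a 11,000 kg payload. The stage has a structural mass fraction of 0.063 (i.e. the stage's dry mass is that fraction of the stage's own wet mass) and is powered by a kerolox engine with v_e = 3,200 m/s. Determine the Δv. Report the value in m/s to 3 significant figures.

Δv ≈ 6490 m/s

Stage wet mass = m₀ − payload = 150,000 − 11,000 = 139,000 kg.
Stage dry mass = ε × stage wet mass = 0.063 × 139,000 = 8,757 kg.
Burnout mass m_f = stage dry + payload = 8,757 + 11,000 = 19,757 kg.
From the ideal rocket equation, Δv = v_e · ln(150,000/19,757) = 3200.0 × ln(7.592) = 3200.0 × 2.0271 ≈ 6487 m/s.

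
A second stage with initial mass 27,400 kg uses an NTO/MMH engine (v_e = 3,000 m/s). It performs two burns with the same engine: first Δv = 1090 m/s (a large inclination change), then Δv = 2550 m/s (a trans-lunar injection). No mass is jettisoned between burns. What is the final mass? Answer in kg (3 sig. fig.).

After the first burn: m = 27400 × exp(−1090/3000.0) = 27400 × 0.69535 = 19,052.6 kg.
After the second burn: m = 19,052.6 × exp(−2550/3000.0) = 19,052.6 × 0.42741 = 8,143.27 kg.

final mass ≈ 8140 kg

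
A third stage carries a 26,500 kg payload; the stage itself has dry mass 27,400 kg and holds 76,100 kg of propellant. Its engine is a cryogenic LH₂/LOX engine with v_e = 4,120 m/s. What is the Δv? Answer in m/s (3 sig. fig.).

m₀ = payload + dry + propellant = 26,500 + 27,400 + 76,100 = 130,000 kg.
m_f = payload + dry = 26,500 + 27,400 = 53,900 kg.
By the Tsiolkovsky rocket equation, Δv = v_e · ln(m₀/m_f) = 4120.0 × ln(2.412) = 4120.0 × 0.8804 ≈ 3627.3 m/s.

Δv ≈ 3630 m/s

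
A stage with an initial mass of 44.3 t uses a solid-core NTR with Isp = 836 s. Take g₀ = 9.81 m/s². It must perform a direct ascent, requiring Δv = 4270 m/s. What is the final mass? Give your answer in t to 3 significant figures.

v_e = Isp · g₀ = 836 × 9.81 = 8201.2 m/s.
By the Tsiolkovsky rocket equation, m₀/m_f = exp(Δv / v_e) = exp(4270 / 8201.2) = exp(0.5207) = 1.6831.
m_f = m₀ / 1.6831 = 44.3 / 1.6831 = 26.3205 t.

final mass ≈ 26.3 t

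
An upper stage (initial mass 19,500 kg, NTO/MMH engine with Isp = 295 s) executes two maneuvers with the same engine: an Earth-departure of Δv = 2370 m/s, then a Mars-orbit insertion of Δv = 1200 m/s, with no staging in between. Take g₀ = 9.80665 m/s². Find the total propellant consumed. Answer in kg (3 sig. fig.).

v_e = Isp · g₀ = 295 × 9.80665 = 2893.0 m/s.
After the first burn: m = 19500 × exp(−2370/2893.0) = 19500 × 0.44077 = 8,595.02 kg.
After the second burn: m = 8,595.02 × exp(−1200/2893.0) = 8,595.02 × 0.66047 = 5,676.75 kg.
Total propellant = m₀ − m_final = 19500 − 5,676.75 = 13,823.25 kg.

total propellant consumed ≈ 13800 kg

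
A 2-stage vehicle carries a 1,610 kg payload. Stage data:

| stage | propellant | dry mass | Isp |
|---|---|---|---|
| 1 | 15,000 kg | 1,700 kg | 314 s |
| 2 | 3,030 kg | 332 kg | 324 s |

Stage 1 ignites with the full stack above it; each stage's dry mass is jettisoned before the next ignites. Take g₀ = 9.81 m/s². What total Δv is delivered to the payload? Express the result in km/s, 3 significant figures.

Δv ≈ 6.62 km/s

Ignition mass of stage 1 = 15,000+1,700 + 3,030+332 + 1,610 = 21,672 kg.
Stage 1: m₀ = 21,672 kg, m_f = 21,672 − 15,000 = 6,672 kg; Δv = 314×9.81×ln(3.248) = 3080.3×1.1781 ≈ 3629 m/s.
Stage 2: m₀ = 4,972 kg, m_f = 4,972 − 3,030 = 1,942 kg; Δv = 324×9.81×ln(2.56) = 3178.4×0.9401 ≈ 2988 m/s.
Total Δv = 3629 + 2988 = 6617 m/s.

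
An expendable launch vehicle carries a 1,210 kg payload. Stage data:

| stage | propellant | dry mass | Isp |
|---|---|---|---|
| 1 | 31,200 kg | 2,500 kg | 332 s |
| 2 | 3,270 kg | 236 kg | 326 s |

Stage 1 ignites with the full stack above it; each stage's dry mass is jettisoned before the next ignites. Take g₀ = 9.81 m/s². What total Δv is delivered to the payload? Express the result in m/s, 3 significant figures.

Ignition mass of stage 1 = 31,200+2,500 + 3,270+236 + 1,210 = 38,416 kg.
Stage 1: m₀ = 38,416 kg, m_f = 38,416 − 31,200 = 7,216 kg; Δv = 332×9.81×ln(5.324) = 3256.9×1.6722 ≈ 5446 m/s.
Stage 2: m₀ = 4,716 kg, m_f = 4,716 − 3,270 = 1,446 kg; Δv = 326×9.81×ln(3.261) = 3198.1×1.1822 ≈ 3781 m/s.
Total Δv = 5446 + 3781 = 9227 m/s.

Δv ≈ 9230 m/s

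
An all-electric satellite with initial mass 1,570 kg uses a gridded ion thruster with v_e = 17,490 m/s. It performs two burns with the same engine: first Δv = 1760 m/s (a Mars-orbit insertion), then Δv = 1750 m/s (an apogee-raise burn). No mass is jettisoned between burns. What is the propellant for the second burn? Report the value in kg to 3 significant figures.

propellant for the second burn ≈ 135 kg

After the first burn: m = 1570 × exp(−1760/17490.0) = 1570 × 0.90427 = 1,419.7 kg.
After the second burn: m = 1,419.7 × exp(−1750/17490.0) = 1,419.7 × 0.90479 = 1,284.53 kg.
Second-burn propellant = 1,419.7 − 1,284.53 = 135.17 kg.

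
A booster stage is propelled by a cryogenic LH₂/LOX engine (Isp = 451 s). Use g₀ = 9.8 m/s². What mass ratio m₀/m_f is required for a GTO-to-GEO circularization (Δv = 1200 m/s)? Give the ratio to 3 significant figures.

v_e = Isp · g₀ = 451 × 9.8 = 4419.8 m/s.
m₀/m_f = exp(Δv / v_e) = exp(1200 / 4419.8) = exp(0.2715) = 1.3119.

mass ratio ≈ 1.31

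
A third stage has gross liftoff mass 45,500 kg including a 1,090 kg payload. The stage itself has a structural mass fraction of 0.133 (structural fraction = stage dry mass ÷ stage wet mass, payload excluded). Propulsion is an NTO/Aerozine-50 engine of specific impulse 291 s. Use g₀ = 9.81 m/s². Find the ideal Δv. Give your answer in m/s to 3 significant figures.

Stage wet mass = m₀ − payload = 45,500 − 1,090 = 44,410 kg.
Stage dry mass = ε × stage wet mass = 0.133 × 44,410 = 5,906.53 kg.
Burnout mass m_f = stage dry + payload = 5,906.53 + 1,090 = 6,996.53 kg.
v_e = Isp · g₀ = 291 × 9.81 = 2854.7 m/s.
Δv = v_e · ln(45,500/6,996.53) = 2854.7 × ln(6.503) = 2854.7 × 1.8723 ≈ 5345 m/s.

Δv ≈ 5340 m/s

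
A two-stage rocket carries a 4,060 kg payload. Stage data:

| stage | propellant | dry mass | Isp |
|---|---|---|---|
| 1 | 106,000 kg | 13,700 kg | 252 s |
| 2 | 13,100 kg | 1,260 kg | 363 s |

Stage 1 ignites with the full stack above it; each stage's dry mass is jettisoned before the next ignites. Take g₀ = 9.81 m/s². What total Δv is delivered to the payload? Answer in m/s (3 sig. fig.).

Δv ≈ 8030 m/s

Ignition mass of stage 1 = 106,000+13,700 + 13,100+1,260 + 4,060 = 138,120 kg.
Stage 1: m₀ = 138,120 kg, m_f = 138,120 − 106,000 = 32,120 kg; Δv = 252×9.81×ln(4.3) = 2472.1×1.4586 ≈ 3606 m/s.
Stage 2: m₀ = 18,420 kg, m_f = 18,420 − 13,100 = 5,320 kg; Δv = 363×9.81×ln(3.462) = 3561.0×1.2420 ≈ 4423 m/s.
Total Δv = 3606 + 4423 = 8029 m/s.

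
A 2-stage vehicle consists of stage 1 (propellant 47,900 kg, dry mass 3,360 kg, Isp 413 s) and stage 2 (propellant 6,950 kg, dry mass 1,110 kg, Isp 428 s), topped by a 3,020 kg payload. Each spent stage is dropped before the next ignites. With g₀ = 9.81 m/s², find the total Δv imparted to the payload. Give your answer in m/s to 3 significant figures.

Δv ≈ 10100 m/s

Ignition mass of stage 1 = 47,900+3,360 + 6,950+1,110 + 3,020 = 62,340 kg.
Stage 1: m₀ = 62,340 kg, m_f = 62,340 − 47,900 = 14,440 kg; Δv = 413×9.81×ln(4.317) = 4051.5×1.4626 ≈ 5926 m/s.
Stage 2: m₀ = 11,080 kg, m_f = 11,080 − 6,950 = 4,130 kg; Δv = 428×9.81×ln(2.683) = 4198.7×0.9869 ≈ 4144 m/s.
Total Δv = 5926 + 4144 = 10070 m/s.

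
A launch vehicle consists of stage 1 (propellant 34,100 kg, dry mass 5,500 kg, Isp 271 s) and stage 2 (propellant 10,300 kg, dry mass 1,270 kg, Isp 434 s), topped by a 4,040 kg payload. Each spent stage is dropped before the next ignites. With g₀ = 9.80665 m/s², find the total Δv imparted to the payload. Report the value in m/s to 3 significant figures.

Ignition mass of stage 1 = 34,100+5,500 + 10,300+1,270 + 4,040 = 55,210 kg.
Stage 1: m₀ = 55,210 kg, m_f = 55,210 − 34,100 = 21,110 kg; Δv = 271×9.80665×ln(2.615) = 2657.6×0.9614 ≈ 2555 m/s.
Stage 2: m₀ = 15,610 kg, m_f = 15,610 − 10,300 = 5,310 kg; Δv = 434×9.80665×ln(2.94) = 4256.1×1.0783 ≈ 4589 m/s.
Total Δv = 2555 + 4589 = 7144 m/s.

Δv ≈ 7140 m/s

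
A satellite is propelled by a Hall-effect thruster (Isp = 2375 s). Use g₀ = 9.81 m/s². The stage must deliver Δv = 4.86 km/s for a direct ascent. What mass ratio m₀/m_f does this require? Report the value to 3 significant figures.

v_e = Isp · g₀ = 2375 × 9.81 = 23298.8 m/s.
Rocket equation: m₀/m_f = exp(Δv / v_e) = exp(4860 / 23298.8) = exp(0.2086) = 1.2319.

mass ratio ≈ 1.23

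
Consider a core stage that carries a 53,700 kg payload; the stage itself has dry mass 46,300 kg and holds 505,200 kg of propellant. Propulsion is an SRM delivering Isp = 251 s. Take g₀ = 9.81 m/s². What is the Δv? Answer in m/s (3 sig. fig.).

v_e = Isp · g₀ = 251 × 9.81 = 2462.3 m/s.
m₀ = payload + dry + propellant = 53,700 + 46,300 + 505,200 = 605,200 kg.
m_f = payload + dry = 53,700 + 46,300 = 100,000 kg.
Δv = v_e · ln(m₀/m_f) = 2462.3 × ln(6.052) = 2462.3 × 1.8004 ≈ 4433.1 m/s.

Δv ≈ 4430 m/s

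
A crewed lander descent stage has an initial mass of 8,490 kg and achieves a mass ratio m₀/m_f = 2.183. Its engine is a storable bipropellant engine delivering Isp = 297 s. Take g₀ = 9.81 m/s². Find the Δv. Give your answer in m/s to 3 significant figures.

v_e = Isp · g₀ = 297 × 9.81 = 2913.6 m/s.
By the Tsiolkovsky rocket equation, Δv = v_e · ln(2.183) = 2913.6 × 0.7807 ≈ 2274.6 m/s.

Δv ≈ 2270 m/s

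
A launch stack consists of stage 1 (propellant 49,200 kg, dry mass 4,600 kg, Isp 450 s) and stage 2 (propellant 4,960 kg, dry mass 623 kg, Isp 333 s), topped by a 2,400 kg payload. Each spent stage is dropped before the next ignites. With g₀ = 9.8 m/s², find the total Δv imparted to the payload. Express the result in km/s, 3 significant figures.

Ignition mass of stage 1 = 49,200+4,600 + 4,960+623 + 2,400 = 61,783 kg.
Stage 1: m₀ = 61,783 kg, m_f = 61,783 − 49,200 = 12,583 kg; Δv = 450×9.8×ln(4.91) = 4410.0×1.5913 ≈ 7018 m/s.
Stage 2: m₀ = 7,983 kg, m_f = 7,983 − 4,960 = 3,023 kg; Δv = 333×9.8×ln(2.641) = 3263.4×0.9711 ≈ 3169 m/s.
Total Δv = 7018 + 3169 = 10187 m/s.

Δv ≈ 10.2 km/s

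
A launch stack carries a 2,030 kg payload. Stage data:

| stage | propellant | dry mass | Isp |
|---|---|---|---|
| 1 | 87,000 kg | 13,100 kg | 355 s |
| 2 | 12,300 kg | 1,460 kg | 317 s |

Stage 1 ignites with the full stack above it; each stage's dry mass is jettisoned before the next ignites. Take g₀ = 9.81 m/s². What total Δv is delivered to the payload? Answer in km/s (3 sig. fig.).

Ignition mass of stage 1 = 87,000+13,100 + 12,300+1,460 + 2,030 = 115,890 kg.
Stage 1: m₀ = 115,890 kg, m_f = 115,890 − 87,000 = 28,890 kg; Δv = 355×9.81×ln(4.011) = 3482.6×1.3891 ≈ 4838 m/s.
Stage 2: m₀ = 15,790 kg, m_f = 15,790 − 12,300 = 3,490 kg; Δv = 317×9.81×ln(4.524) = 3109.8×1.5095 ≈ 4694 m/s.
Total Δv = 4838 + 4694 = 9532 m/s.

Δv ≈ 9.53 km/s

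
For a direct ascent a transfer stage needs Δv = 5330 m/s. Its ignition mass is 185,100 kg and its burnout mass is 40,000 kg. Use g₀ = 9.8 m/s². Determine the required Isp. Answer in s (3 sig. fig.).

ln(m₀/m_f) = ln(185100/40000) = ln(4.628) = 1.5320.
By the Tsiolkovsky rocket equation, v_e = Δv / ln(m₀/m_f) = 5330 / 1.5320 = 3479.1 m/s.
Isp = v_e / g₀ = 3479.1 / 9.8 = 355.0 s.

Isp ≈ 355 s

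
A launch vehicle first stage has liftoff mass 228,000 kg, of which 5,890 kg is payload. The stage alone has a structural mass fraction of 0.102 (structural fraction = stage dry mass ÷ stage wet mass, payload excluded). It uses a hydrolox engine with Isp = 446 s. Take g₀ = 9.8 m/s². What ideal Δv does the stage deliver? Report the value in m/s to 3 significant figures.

Stage wet mass = m₀ − payload = 228,000 − 5,890 = 222,110 kg.
Stage dry mass = ε × stage wet mass = 0.102 × 222,110 = 22,655.2 kg.
Burnout mass m_f = stage dry + payload = 22,655.2 + 5,890 = 28,545.2 kg.
v_e = Isp · g₀ = 446 × 9.8 = 4370.8 m/s.
Δv = v_e · ln(228,000/28,545.2) = 4370.8 × ln(7.987) = 4370.8 × 2.0779 ≈ 9082 m/s.

Δv ≈ 9080 m/s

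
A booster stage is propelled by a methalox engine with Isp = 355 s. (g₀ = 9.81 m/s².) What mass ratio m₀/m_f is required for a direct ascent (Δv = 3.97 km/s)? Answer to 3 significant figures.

v_e = Isp · g₀ = 355 × 9.81 = 3482.6 m/s.
m₀/m_f = exp(Δv / v_e) = exp(3970 / 3482.6) = exp(1.1400) = 3.1267.

mass ratio ≈ 3.13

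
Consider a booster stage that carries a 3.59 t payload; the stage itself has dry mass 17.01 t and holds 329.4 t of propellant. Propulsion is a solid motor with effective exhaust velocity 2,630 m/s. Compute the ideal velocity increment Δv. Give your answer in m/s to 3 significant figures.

m₀ = payload + dry + propellant = 3.59 + 17.01 + 329.4 = 350 t.
m_f = payload + dry = 3.59 + 17.01 = 20.6 t.
Using Δv = v_e ln(m₀/m_f): Δv = v_e · ln(m₀/m_f) = 2630.0 × ln(16.99) = 2630.0 × 2.8326 ≈ 7449.8 m/s.

Δv ≈ 7450 m/s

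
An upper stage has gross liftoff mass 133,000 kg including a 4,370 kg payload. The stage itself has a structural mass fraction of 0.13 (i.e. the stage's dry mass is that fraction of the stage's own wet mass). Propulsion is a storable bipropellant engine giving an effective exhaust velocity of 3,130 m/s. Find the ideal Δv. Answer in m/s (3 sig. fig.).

Δv ≈ 5760 m/s

Stage wet mass = m₀ − payload = 133,000 − 4,370 = 128,630 kg.
Stage dry mass = ε × stage wet mass = 0.13 × 128,630 = 16,721.9 kg.
Burnout mass m_f = stage dry + payload = 16,721.9 + 4,370 = 21,091.9 kg.
Rocket equation: Δv = v_e · ln(133,000/21,091.9) = 3130.0 × ln(6.306) = 3130.0 × 1.8415 ≈ 5764 m/s.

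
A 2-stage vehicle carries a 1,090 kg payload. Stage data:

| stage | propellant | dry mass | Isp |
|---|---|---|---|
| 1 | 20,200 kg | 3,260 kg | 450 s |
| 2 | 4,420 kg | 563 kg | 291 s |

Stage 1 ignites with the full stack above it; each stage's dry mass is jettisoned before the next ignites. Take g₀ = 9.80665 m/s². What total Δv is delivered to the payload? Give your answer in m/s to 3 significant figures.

Ignition mass of stage 1 = 20,200+3,260 + 4,420+563 + 1,090 = 29,533 kg.
Stage 1: m₀ = 29,533 kg, m_f = 29,533 − 20,200 = 9,333 kg; Δv = 450×9.80665×ln(3.164) = 4413.0×1.1520 ≈ 5084 m/s.
Stage 2: m₀ = 6,073 kg, m_f = 6,073 − 4,420 = 1,653 kg; Δv = 291×9.80665×ln(3.674) = 2853.7×1.3013 ≈ 3713 m/s.
Total Δv = 5084 + 3713 = 8797 m/s.

Δv ≈ 8800 m/s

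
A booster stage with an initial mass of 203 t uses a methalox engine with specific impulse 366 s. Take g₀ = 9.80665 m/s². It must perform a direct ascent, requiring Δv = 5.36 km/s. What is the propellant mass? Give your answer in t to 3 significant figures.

v_e = Isp · g₀ = 366 × 9.80665 = 3589.2 m/s.
m₀/m_f = exp(Δv / v_e) = exp(5360 / 3589.2) = exp(1.4934) = 4.4520.
m_f = 203 / 4.4520 = 45.5975 t, so propellant = m₀ − m_f = 203 − 45.5975 = 157.4025 t.

propellant mass ≈ 157 t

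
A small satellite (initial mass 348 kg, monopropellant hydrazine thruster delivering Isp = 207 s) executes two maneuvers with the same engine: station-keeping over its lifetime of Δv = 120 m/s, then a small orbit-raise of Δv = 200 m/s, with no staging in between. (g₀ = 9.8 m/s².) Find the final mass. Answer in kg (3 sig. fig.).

v_e = Isp · g₀ = 207 × 9.8 = 2028.6 m/s.
After the first burn: m = 348 × exp(−120/2028.6) = 348 × 0.94256 = 328.011 kg.
After the second burn: m = 328.011 × exp(−200/2028.6) = 328.011 × 0.90611 = 297.214 kg.

final mass ≈ 297 kg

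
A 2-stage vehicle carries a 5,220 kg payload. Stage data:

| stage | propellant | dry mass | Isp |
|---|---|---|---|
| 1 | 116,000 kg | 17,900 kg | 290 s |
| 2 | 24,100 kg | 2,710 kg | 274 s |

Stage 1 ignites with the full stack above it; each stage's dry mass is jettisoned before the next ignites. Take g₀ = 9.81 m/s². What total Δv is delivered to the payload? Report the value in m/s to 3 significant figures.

Δv ≈ 7170 m/s

Ignition mass of stage 1 = 116,000+17,900 + 24,100+2,710 + 5,220 = 165,930 kg.
Stage 1: m₀ = 165,930 kg, m_f = 165,930 − 116,000 = 49,930 kg; Δv = 290×9.81×ln(3.323) = 2844.9×1.2009 ≈ 3417 m/s.
Stage 2: m₀ = 32,030 kg, m_f = 32,030 − 24,100 = 7,930 kg; Δv = 274×9.81×ln(4.039) = 2687.9×1.3960 ≈ 3752 m/s.
Total Δv = 3417 + 3752 = 7169 m/s.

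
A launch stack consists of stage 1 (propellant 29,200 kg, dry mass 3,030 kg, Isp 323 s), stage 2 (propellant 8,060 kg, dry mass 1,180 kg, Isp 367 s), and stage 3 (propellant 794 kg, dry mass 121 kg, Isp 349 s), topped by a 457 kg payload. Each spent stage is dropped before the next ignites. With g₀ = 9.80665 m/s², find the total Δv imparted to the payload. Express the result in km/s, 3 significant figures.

Δv ≈ 11.7 km/s

Ignition mass of stage 1 = 29,200+3,030 + 8,060+1,180 + 794+121 + 457 = 42,842 kg.
Stage 1: m₀ = 42,842 kg, m_f = 42,842 − 29,200 = 13,642 kg; Δv = 323×9.80665×ln(3.14) = 3167.5×1.1444 ≈ 3625 m/s.
Stage 2: m₀ = 10,612 kg, m_f = 10,612 − 8,060 = 2,552 kg; Δv = 367×9.80665×ln(4.158) = 3599.0×1.4251 ≈ 5129 m/s.
Stage 3: m₀ = 1,372 kg, m_f = 1,372 − 794 = 578 kg; Δv = 349×9.80665×ln(2.374) = 3422.5×0.8645 ≈ 2959 m/s.
Total Δv = 3625 + 5129 + 2959 = 11713 m/s.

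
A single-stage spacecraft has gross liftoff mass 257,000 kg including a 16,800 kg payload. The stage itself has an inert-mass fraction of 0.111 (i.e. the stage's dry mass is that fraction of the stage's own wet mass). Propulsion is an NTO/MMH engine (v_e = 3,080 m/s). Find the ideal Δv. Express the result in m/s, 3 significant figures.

Δv ≈ 5470 m/s

Stage wet mass = m₀ − payload = 257,000 − 16,800 = 240,200 kg.
Stage dry mass = ε × stage wet mass = 0.111 × 240,200 = 26,662.2 kg.
Burnout mass m_f = stage dry + payload = 26,662.2 + 16,800 = 43,462.2 kg.
Δv = v_e · ln(257,000/43,462.2) = 3080.0 × ln(5.913) = 3080.0 × 1.7772 ≈ 5474 m/s.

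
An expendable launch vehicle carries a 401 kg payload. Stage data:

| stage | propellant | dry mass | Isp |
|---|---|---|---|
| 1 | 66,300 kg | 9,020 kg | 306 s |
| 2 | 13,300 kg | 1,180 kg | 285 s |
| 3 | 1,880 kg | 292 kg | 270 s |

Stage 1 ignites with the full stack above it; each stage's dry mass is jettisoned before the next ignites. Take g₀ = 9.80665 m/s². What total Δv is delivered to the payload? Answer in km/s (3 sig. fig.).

Δv ≈ 11.5 km/s

Ignition mass of stage 1 = 66,300+9,020 + 13,300+1,180 + 1,880+292 + 401 = 92,373 kg.
Stage 1: m₀ = 92,373 kg, m_f = 92,373 − 66,300 = 26,073 kg; Δv = 306×9.80665×ln(3.543) = 3000.8×1.2649 ≈ 3796 m/s.
Stage 2: m₀ = 17,053 kg, m_f = 17,053 − 13,300 = 3,753 kg; Δv = 285×9.80665×ln(4.544) = 2794.9×1.5138 ≈ 4231 m/s.
Stage 3: m₀ = 2,573 kg, m_f = 2,573 − 1,880 = 693 kg; Δv = 270×9.80665×ln(3.713) = 2647.8×1.3118 ≈ 3473 m/s.
Total Δv = 3796 + 4231 + 3473 = 11500 m/s.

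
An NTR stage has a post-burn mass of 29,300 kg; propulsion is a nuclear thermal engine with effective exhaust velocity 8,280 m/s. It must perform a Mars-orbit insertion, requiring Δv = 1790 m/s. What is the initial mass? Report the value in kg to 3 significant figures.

Using Δv = v_e ln(m₀/m_f): m₀/m_f = exp(Δv / v_e) = exp(1790 / 8280.0) = exp(0.2162) = 1.2413.
m₀ = m_f × 1.2413 = 29,300 × 1.2413 = 36,370.1 kg.

initial mass ≈ 36400 kg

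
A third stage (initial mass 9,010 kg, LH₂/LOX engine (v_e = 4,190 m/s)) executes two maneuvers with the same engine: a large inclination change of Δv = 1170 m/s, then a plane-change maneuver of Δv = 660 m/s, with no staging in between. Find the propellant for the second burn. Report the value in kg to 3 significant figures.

After the first burn: m = 9010 × exp(−1170/4190.0) = 9010 × 0.75636 = 6,814.8 kg.
After the second burn: m = 6,814.8 × exp(−660/4190.0) = 6,814.8 × 0.85426 = 5,821.61 kg.
Second-burn propellant = 6,814.8 − 5,821.61 = 993.19 kg.

propellant for the second burn ≈ 993 kg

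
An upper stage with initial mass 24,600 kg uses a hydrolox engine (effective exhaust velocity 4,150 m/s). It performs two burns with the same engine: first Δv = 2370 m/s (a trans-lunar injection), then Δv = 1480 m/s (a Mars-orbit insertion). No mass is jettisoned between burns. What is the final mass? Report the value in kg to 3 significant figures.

After the first burn: m = 24600 × exp(−2370/4150.0) = 24600 × 0.56491 = 13,896.8 kg.
After the second burn: m = 13,896.8 × exp(−1480/4150.0) = 13,896.8 × 0.70003 = 9,728.18 kg.

final mass ≈ 9730 kg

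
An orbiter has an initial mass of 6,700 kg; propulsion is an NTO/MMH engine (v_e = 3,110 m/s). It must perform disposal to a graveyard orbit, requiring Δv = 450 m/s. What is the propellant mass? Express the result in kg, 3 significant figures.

m₀/m_f = exp(Δv / v_e) = exp(450 / 3110.0) = exp(0.1447) = 1.1557.
m_f = 6,700 / 1.1557 = 5,797.35 kg, so propellant = m₀ − m_f = 6,700 − 5,797.35 = 902.65 kg.

propellant mass ≈ 903 kg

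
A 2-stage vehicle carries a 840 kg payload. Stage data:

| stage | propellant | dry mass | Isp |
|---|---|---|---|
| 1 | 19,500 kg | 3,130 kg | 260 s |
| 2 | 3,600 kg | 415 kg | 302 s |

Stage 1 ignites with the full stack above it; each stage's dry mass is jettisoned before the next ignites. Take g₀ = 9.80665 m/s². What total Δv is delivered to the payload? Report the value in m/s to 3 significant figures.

Ignition mass of stage 1 = 19,500+3,130 + 3,600+415 + 840 = 27,485 kg.
Stage 1: m₀ = 27,485 kg, m_f = 27,485 − 19,500 = 7,985 kg; Δv = 260×9.80665×ln(3.442) = 2549.7×1.2361 ≈ 3152 m/s.
Stage 2: m₀ = 4,855 kg, m_f = 4,855 − 3,600 = 1,255 kg; Δv = 302×9.80665×ln(3.869) = 2961.6×1.3529 ≈ 4007 m/s.
Total Δv = 3152 + 4007 = 7159 m/s.

Δv ≈ 7160 m/s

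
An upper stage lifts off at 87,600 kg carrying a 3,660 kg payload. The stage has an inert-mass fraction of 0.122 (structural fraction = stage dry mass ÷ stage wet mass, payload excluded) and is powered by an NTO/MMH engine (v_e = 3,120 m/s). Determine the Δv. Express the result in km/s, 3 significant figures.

Δv ≈ 5.74 km/s

Stage wet mass = m₀ − payload = 87,600 − 3,660 = 83,940 kg.
Stage dry mass = ε × stage wet mass = 0.122 × 83,940 = 10,240.7 kg.
Burnout mass m_f = stage dry + payload = 10,240.7 + 3,660 = 13,900.7 kg.
Δv = v_e · ln(87,600/13,900.7) = 3120.0 × ln(6.302) = 3120.0 × 1.8408 ≈ 5743 m/s.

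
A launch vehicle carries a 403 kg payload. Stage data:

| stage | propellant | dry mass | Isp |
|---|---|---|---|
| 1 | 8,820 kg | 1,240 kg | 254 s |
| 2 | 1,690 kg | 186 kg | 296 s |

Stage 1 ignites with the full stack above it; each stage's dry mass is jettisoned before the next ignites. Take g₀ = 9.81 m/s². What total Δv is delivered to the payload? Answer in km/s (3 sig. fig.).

Ignition mass of stage 1 = 8,820+1,240 + 1,690+186 + 403 = 12,339 kg.
Stage 1: m₀ = 12,339 kg, m_f = 12,339 − 8,820 = 3,519 kg; Δv = 254×9.81×ln(3.506) = 2491.7×1.2546 ≈ 3126 m/s.
Stage 2: m₀ = 2,279 kg, m_f = 2,279 − 1,690 = 589 kg; Δv = 296×9.81×ln(3.869) = 2903.8×1.3531 ≈ 3929 m/s.
Total Δv = 3126 + 3929 = 7055 m/s.

Δv ≈ 7.06 km/s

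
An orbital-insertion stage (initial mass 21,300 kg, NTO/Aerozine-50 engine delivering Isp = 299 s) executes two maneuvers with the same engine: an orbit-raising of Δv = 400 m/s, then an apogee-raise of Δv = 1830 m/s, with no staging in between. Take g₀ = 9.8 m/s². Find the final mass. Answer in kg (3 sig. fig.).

final mass ≈ 9950 kg

v_e = Isp · g₀ = 299 × 9.8 = 2930.2 m/s.
After the first burn: m = 21300 × exp(−400/2930.2) = 21300 × 0.87240 = 18,582.1 kg.
After the second burn: m = 18,582.1 × exp(−1830/2930.2) = 18,582.1 × 0.53551 = 9,950.9 kg.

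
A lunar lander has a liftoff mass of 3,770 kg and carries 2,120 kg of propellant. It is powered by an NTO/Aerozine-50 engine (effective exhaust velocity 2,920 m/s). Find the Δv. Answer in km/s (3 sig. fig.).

Δv ≈ 2.41 km/s

m_f = m₀ − m_prop = 3,770 − 2,120 = 1,650 kg.
From the ideal rocket equation, Δv = v_e · ln(m₀/m_f) = 2920.0 × ln(2.285) = 2920.0 × 0.8263 ≈ 2412.8 m/s.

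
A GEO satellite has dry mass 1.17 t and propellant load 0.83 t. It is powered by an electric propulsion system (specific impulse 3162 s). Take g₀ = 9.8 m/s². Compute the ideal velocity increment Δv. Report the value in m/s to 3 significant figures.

v_e = Isp · g₀ = 3162 × 9.8 = 30987.6 m/s.
m₀ = m_dry + m_prop = 1.17 + 0.83 = 2 t.
By the Tsiolkovsky rocket equation, Δv = v_e · ln(m₀/m_f) = 30987.6 × ln(1.709) = 30987.6 × 0.5361 ≈ 16613.8 m/s.

Δv ≈ 16600 m/s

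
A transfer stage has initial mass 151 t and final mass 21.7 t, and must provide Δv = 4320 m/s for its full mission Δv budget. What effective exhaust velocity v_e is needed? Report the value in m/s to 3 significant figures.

ln(m₀/m_f) = ln(151000/21700) = ln(6.959) = 1.9400.
By the Tsiolkovsky rocket equation, v_e = Δv / ln(m₀/m_f) = 4320 / 1.9400 = 2226.8 m/s.

v_e ≈ 2230 m/s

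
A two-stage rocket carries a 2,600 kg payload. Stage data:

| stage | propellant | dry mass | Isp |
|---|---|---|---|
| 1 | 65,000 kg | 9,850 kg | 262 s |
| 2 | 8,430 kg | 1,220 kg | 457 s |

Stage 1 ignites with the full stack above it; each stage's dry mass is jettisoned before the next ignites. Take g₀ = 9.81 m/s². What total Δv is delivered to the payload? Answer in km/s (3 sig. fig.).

Ignition mass of stage 1 = 65,000+9,850 + 8,430+1,220 + 2,600 = 87,100 kg.
Stage 1: m₀ = 87,100 kg, m_f = 87,100 − 65,000 = 22,100 kg; Δv = 262×9.81×ln(3.941) = 2570.2×1.3715 ≈ 3525 m/s.
Stage 2: m₀ = 12,250 kg, m_f = 12,250 − 8,430 = 3,820 kg; Δv = 457×9.81×ln(3.207) = 4483.2×1.1653 ≈ 5224 m/s.
Total Δv = 3525 + 5224 = 8749 m/s.

Δv ≈ 8.75 km/s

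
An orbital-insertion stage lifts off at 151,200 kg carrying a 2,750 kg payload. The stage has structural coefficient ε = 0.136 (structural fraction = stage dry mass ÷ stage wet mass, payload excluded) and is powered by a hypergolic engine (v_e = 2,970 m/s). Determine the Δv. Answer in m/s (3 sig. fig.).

Stage wet mass = m₀ − payload = 151,200 − 2,750 = 148,450 kg.
Stage dry mass = ε × stage wet mass = 0.136 × 148,450 = 20,189.2 kg.
Burnout mass m_f = stage dry + payload = 20,189.2 + 2,750 = 22,939.2 kg.
Δv = v_e · ln(151,200/22,939.2) = 2970.0 × ln(6.591) = 2970.0 × 1.8858 ≈ 5601 m/s.

Δv ≈ 5600 m/s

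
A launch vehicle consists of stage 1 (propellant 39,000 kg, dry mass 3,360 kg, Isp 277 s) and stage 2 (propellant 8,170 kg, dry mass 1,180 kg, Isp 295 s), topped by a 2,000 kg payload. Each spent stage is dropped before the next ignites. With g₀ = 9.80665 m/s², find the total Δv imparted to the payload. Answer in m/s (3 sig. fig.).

Ignition mass of stage 1 = 39,000+3,360 + 8,170+1,180 + 2,000 = 53,710 kg.
Stage 1: m₀ = 53,710 kg, m_f = 53,710 − 39,000 = 14,710 kg; Δv = 277×9.80665×ln(3.651) = 2716.4×1.2951 ≈ 3518 m/s.
Stage 2: m₀ = 11,350 kg, m_f = 11,350 − 8,170 = 3,180 kg; Δv = 295×9.80665×ln(3.569) = 2893.0×1.2723 ≈ 3681 m/s.
Total Δv = 3518 + 3681 = 7199 m/s.

Δv ≈ 7200 m/s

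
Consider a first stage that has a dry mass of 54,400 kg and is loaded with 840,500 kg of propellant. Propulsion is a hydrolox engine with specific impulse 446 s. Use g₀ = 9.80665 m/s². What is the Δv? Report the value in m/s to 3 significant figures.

Δv ≈ 12200 m/s

v_e = Isp · g₀ = 446 × 9.80665 = 4373.8 m/s.
m₀ = m_dry + m_prop = 54,400 + 840,500 = 894,900 kg.
Δv = v_e · ln(m₀/m_f) = 4373.8 × ln(16.45) = 4373.8 × 2.8003 ≈ 12248.1 m/s.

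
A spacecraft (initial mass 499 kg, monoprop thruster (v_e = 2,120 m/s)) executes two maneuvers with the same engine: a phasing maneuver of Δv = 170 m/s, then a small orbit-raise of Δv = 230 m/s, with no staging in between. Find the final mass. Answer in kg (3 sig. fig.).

final mass ≈ 413 kg

After the first burn: m = 499 × exp(−170/2120.0) = 499 × 0.92294 = 460.547 kg.
After the second burn: m = 460.547 × exp(−230/2120.0) = 460.547 × 0.89719 = 413.198 kg.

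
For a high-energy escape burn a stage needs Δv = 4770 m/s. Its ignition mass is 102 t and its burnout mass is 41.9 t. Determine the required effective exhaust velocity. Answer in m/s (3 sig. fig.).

ln(m₀/m_f) = ln(102000/41900) = ln(2.434) = 0.8897.
Using Δv = v_e ln(m₀/m_f): v_e = Δv / ln(m₀/m_f) = 4770 / 0.8897 = 5361.4 m/s.

v_e ≈ 5360 m/s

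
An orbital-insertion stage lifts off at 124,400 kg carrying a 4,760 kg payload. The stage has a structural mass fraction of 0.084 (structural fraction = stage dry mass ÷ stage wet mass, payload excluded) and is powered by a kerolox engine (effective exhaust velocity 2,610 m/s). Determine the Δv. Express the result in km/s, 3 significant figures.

Δv ≈ 5.55 km/s

Stage wet mass = m₀ − payload = 124,400 − 4,760 = 119,640 kg.
Stage dry mass = ε × stage wet mass = 0.084 × 119,640 = 10,049.8 kg.
Burnout mass m_f = stage dry + payload = 10,049.8 + 4,760 = 14,809.8 kg.
By the Tsiolkovsky rocket equation, Δv = v_e · ln(124,400/14,809.8) = 2610.0 × ln(8.4) = 2610.0 × 2.1282 ≈ 5555 m/s.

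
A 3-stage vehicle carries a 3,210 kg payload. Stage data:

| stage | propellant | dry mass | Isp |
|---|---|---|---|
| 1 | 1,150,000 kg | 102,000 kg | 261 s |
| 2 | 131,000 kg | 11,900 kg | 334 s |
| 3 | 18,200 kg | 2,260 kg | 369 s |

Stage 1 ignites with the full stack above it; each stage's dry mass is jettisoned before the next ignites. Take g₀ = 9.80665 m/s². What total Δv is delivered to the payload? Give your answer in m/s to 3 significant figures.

Δv ≈ 14600 m/s

Ignition mass of stage 1 = 1,150,000+102,000 + 131,000+11,900 + 18,200+2,260 + 3,210 = 1,418,570 kg.
Stage 1: m₀ = 1,418,570 kg, m_f = 1,418,570 − 1,150,000 = 268,570 kg; Δv = 261×9.80665×ln(5.282) = 2559.5×1.6643 ≈ 4260 m/s.
Stage 2: m₀ = 166,570 kg, m_f = 166,570 − 131,000 = 35,570 kg; Δv = 334×9.80665×ln(4.683) = 3275.4×1.5439 ≈ 5057 m/s.
Stage 3: m₀ = 23,670 kg, m_f = 23,670 − 18,200 = 5,470 kg; Δv = 369×9.80665×ln(4.327) = 3618.7×1.4649 ≈ 5301 m/s.
Total Δv = 4260 + 5057 + 5301 = 14618 m/s.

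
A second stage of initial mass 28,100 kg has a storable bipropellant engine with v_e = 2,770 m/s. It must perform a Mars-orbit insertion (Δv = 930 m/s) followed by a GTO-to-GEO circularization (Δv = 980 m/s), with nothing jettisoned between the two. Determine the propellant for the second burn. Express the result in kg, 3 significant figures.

After the first burn: m = 28100 × exp(−930/2770.0) = 28100 × 0.71481 = 20,086.2 kg.
After the second burn: m = 20,086.2 × exp(−980/2770.0) = 20,086.2 × 0.70202 = 14,100.9 kg.
Second-burn propellant = 20,086.2 − 14,100.9 = 5,985.3 kg.

propellant for the second burn ≈ 5990 kg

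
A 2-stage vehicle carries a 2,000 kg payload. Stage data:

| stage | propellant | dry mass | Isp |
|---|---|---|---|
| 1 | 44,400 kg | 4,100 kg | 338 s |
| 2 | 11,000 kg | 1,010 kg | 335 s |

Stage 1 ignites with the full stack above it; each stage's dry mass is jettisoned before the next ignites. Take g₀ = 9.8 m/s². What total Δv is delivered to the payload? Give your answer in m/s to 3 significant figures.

Δv ≈ 9150 m/s

Ignition mass of stage 1 = 44,400+4,100 + 11,000+1,010 + 2,000 = 62,510 kg.
Stage 1: m₀ = 62,510 kg, m_f = 62,510 − 44,400 = 18,110 kg; Δv = 338×9.8×ln(3.452) = 3312.4×1.2389 ≈ 4104 m/s.
Stage 2: m₀ = 14,010 kg, m_f = 14,010 − 11,000 = 3,010 kg; Δv = 335×9.8×ln(4.654) = 3283.0×1.5378 ≈ 5049 m/s.
Total Δv = 4104 + 5049 = 9153 m/s.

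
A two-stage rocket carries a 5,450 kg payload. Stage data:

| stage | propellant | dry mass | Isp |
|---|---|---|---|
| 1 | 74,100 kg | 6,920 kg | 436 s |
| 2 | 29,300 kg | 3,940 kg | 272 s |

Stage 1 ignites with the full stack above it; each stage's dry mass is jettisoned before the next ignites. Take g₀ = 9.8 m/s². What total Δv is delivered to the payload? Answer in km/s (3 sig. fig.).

Δv ≈ 7.90 km/s

Ignition mass of stage 1 = 74,100+6,920 + 29,300+3,940 + 5,450 = 119,710 kg.
Stage 1: m₀ = 119,710 kg, m_f = 119,710 − 74,100 = 45,610 kg; Δv = 436×9.8×ln(2.625) = 4272.8×0.9649 ≈ 4123 m/s.
Stage 2: m₀ = 38,690 kg, m_f = 38,690 − 29,300 = 9,390 kg; Δv = 272×9.8×ln(4.12) = 2665.6×1.4159 ≈ 3774 m/s.
Total Δv = 4123 + 3774 = 7897 m/s.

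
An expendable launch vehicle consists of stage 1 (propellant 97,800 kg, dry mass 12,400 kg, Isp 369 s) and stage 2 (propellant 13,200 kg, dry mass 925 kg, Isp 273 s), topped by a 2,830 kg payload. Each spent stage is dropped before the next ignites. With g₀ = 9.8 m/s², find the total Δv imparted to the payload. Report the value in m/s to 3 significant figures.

Δv ≈ 9330 m/s

Ignition mass of stage 1 = 97,800+12,400 + 13,200+925 + 2,830 = 127,155 kg.
Stage 1: m₀ = 127,155 kg, m_f = 127,155 − 97,800 = 29,355 kg; Δv = 369×9.8×ln(4.332) = 3616.2×1.4659 ≈ 5301 m/s.
Stage 2: m₀ = 16,955 kg, m_f = 16,955 − 13,200 = 3,755 kg; Δv = 273×9.8×ln(4.515) = 2675.4×1.5075 ≈ 4033 m/s.
Total Δv = 5301 + 4033 = 9334 m/s.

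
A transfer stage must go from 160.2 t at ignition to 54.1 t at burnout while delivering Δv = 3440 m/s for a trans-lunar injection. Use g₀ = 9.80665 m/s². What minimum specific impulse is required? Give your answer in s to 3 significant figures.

ln(m₀/m_f) = ln(160200/54100) = ln(2.961) = 1.0856.
v_e = Δv / ln(m₀/m_f) = 3440 / 1.0856 = 3168.8 m/s.
Isp = v_e / g₀ = 3168.8 / 9.80665 = 323.1 s.

Isp ≈ 323 s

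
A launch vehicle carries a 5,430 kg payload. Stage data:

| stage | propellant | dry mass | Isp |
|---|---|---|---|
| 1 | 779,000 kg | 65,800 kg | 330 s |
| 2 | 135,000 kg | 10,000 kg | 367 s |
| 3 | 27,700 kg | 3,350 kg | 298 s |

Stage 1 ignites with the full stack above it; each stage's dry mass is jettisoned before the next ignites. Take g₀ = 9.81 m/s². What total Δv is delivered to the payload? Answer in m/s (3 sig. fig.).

Δv ≈ 13700 m/s

Ignition mass of stage 1 = 779,000+65,800 + 135,000+10,000 + 27,700+3,350 + 5,430 = 1,026,280 kg.
Stage 1: m₀ = 1,026,280 kg, m_f = 1,026,280 − 779,000 = 247,280 kg; Δv = 330×9.81×ln(4.15) = 3237.3×1.4232 ≈ 4607 m/s.
Stage 2: m₀ = 181,480 kg, m_f = 181,480 − 135,000 = 46,480 kg; Δv = 367×9.81×ln(3.904) = 3600.3×1.3621 ≈ 4904 m/s.
Stage 3: m₀ = 36,480 kg, m_f = 36,480 − 27,700 = 8,780 kg; Δv = 298×9.81×ln(4.155) = 2923.4×1.4243 ≈ 4164 m/s.
Total Δv = 4607 + 4904 + 4164 = 13675 m/s.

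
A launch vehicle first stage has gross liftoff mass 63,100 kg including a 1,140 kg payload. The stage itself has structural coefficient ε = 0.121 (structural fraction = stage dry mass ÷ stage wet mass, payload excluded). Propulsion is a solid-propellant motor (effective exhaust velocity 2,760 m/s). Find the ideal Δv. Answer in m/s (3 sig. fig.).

Δv ≈ 5490 m/s

Stage wet mass = m₀ − payload = 63,100 − 1,140 = 61,960 kg.
Stage dry mass = ε × stage wet mass = 0.121 × 61,960 = 7,497.16 kg.
Burnout mass m_f = stage dry + payload = 7,497.16 + 1,140 = 8,637.16 kg.
Using Δv = v_e ln(m₀/m_f): Δv = v_e · ln(63,100/8,637.16) = 2760.0 × ln(7.306) = 2760.0 × 1.9886 ≈ 5489 m/s.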